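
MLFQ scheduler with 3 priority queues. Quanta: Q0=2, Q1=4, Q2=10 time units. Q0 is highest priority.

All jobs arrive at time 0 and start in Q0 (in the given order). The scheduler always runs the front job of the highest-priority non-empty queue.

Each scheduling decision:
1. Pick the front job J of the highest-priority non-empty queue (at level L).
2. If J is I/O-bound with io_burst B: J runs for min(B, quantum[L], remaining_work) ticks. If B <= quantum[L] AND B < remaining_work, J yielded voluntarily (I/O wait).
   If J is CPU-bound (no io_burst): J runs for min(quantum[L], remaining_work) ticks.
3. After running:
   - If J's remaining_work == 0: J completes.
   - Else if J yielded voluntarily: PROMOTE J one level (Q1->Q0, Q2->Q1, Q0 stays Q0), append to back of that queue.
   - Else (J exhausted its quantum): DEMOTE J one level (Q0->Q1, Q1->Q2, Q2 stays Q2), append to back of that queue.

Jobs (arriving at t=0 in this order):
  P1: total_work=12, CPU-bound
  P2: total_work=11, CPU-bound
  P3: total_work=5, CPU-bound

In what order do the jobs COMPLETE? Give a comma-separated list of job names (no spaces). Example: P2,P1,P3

t=0-2: P1@Q0 runs 2, rem=10, quantum used, demote→Q1. Q0=[P2,P3] Q1=[P1] Q2=[]
t=2-4: P2@Q0 runs 2, rem=9, quantum used, demote→Q1. Q0=[P3] Q1=[P1,P2] Q2=[]
t=4-6: P3@Q0 runs 2, rem=3, quantum used, demote→Q1. Q0=[] Q1=[P1,P2,P3] Q2=[]
t=6-10: P1@Q1 runs 4, rem=6, quantum used, demote→Q2. Q0=[] Q1=[P2,P3] Q2=[P1]
t=10-14: P2@Q1 runs 4, rem=5, quantum used, demote→Q2. Q0=[] Q1=[P3] Q2=[P1,P2]
t=14-17: P3@Q1 runs 3, rem=0, completes. Q0=[] Q1=[] Q2=[P1,P2]
t=17-23: P1@Q2 runs 6, rem=0, completes. Q0=[] Q1=[] Q2=[P2]
t=23-28: P2@Q2 runs 5, rem=0, completes. Q0=[] Q1=[] Q2=[]

Answer: P3,P1,P2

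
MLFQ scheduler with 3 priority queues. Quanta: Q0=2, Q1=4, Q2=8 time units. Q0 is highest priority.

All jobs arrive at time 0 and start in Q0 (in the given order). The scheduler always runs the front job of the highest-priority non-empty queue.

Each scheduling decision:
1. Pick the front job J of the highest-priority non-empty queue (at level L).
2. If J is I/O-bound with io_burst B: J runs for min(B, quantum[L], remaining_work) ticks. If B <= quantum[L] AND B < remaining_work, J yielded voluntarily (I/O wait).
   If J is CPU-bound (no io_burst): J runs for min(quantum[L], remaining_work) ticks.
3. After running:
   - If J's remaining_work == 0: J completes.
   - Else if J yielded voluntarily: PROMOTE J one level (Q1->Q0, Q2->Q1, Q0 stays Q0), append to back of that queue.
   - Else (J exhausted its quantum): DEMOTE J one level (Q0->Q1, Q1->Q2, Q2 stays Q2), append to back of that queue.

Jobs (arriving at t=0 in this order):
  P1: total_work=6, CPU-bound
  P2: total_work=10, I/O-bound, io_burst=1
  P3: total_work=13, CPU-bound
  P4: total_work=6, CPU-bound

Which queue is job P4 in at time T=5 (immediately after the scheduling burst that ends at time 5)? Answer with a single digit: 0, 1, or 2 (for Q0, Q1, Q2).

t=0-2: P1@Q0 runs 2, rem=4, quantum used, demote→Q1. Q0=[P2,P3,P4] Q1=[P1] Q2=[]
t=2-3: P2@Q0 runs 1, rem=9, I/O yield, promote→Q0. Q0=[P3,P4,P2] Q1=[P1] Q2=[]
t=3-5: P3@Q0 runs 2, rem=11, quantum used, demote→Q1. Q0=[P4,P2] Q1=[P1,P3] Q2=[]
t=5-7: P4@Q0 runs 2, rem=4, quantum used, demote→Q1. Q0=[P2] Q1=[P1,P3,P4] Q2=[]
t=7-8: P2@Q0 runs 1, rem=8, I/O yield, promote→Q0. Q0=[P2] Q1=[P1,P3,P4] Q2=[]
t=8-9: P2@Q0 runs 1, rem=7, I/O yield, promote→Q0. Q0=[P2] Q1=[P1,P3,P4] Q2=[]
t=9-10: P2@Q0 runs 1, rem=6, I/O yield, promote→Q0. Q0=[P2] Q1=[P1,P3,P4] Q2=[]
t=10-11: P2@Q0 runs 1, rem=5, I/O yield, promote→Q0. Q0=[P2] Q1=[P1,P3,P4] Q2=[]
t=11-12: P2@Q0 runs 1, rem=4, I/O yield, promote→Q0. Q0=[P2] Q1=[P1,P3,P4] Q2=[]
t=12-13: P2@Q0 runs 1, rem=3, I/O yield, promote→Q0. Q0=[P2] Q1=[P1,P3,P4] Q2=[]
t=13-14: P2@Q0 runs 1, rem=2, I/O yield, promote→Q0. Q0=[P2] Q1=[P1,P3,P4] Q2=[]
t=14-15: P2@Q0 runs 1, rem=1, I/O yield, promote→Q0. Q0=[P2] Q1=[P1,P3,P4] Q2=[]
t=15-16: P2@Q0 runs 1, rem=0, completes. Q0=[] Q1=[P1,P3,P4] Q2=[]
t=16-20: P1@Q1 runs 4, rem=0, completes. Q0=[] Q1=[P3,P4] Q2=[]
t=20-24: P3@Q1 runs 4, rem=7, quantum used, demote→Q2. Q0=[] Q1=[P4] Q2=[P3]
t=24-28: P4@Q1 runs 4, rem=0, completes. Q0=[] Q1=[] Q2=[P3]
t=28-35: P3@Q2 runs 7, rem=0, completes. Q0=[] Q1=[] Q2=[]

Answer: 0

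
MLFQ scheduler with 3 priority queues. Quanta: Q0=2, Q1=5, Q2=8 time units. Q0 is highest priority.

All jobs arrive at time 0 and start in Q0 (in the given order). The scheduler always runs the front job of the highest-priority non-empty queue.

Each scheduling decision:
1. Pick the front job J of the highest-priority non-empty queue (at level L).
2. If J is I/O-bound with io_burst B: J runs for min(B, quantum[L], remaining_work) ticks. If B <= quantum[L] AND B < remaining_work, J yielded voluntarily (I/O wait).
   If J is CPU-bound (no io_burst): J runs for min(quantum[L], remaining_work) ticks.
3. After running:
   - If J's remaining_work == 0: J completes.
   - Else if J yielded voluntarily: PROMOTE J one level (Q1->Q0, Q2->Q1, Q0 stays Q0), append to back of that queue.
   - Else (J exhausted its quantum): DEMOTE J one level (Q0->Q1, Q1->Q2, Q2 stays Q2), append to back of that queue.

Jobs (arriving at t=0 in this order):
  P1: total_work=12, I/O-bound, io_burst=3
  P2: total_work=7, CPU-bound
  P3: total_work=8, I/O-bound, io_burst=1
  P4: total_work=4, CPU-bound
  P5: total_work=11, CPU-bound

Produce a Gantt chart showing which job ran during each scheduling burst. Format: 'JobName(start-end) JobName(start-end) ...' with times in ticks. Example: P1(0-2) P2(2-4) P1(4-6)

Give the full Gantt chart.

t=0-2: P1@Q0 runs 2, rem=10, quantum used, demote→Q1. Q0=[P2,P3,P4,P5] Q1=[P1] Q2=[]
t=2-4: P2@Q0 runs 2, rem=5, quantum used, demote→Q1. Q0=[P3,P4,P5] Q1=[P1,P2] Q2=[]
t=4-5: P3@Q0 runs 1, rem=7, I/O yield, promote→Q0. Q0=[P4,P5,P3] Q1=[P1,P2] Q2=[]
t=5-7: P4@Q0 runs 2, rem=2, quantum used, demote→Q1. Q0=[P5,P3] Q1=[P1,P2,P4] Q2=[]
t=7-9: P5@Q0 runs 2, rem=9, quantum used, demote→Q1. Q0=[P3] Q1=[P1,P2,P4,P5] Q2=[]
t=9-10: P3@Q0 runs 1, rem=6, I/O yield, promote→Q0. Q0=[P3] Q1=[P1,P2,P4,P5] Q2=[]
t=10-11: P3@Q0 runs 1, rem=5, I/O yield, promote→Q0. Q0=[P3] Q1=[P1,P2,P4,P5] Q2=[]
t=11-12: P3@Q0 runs 1, rem=4, I/O yield, promote→Q0. Q0=[P3] Q1=[P1,P2,P4,P5] Q2=[]
t=12-13: P3@Q0 runs 1, rem=3, I/O yield, promote→Q0. Q0=[P3] Q1=[P1,P2,P4,P5] Q2=[]
t=13-14: P3@Q0 runs 1, rem=2, I/O yield, promote→Q0. Q0=[P3] Q1=[P1,P2,P4,P5] Q2=[]
t=14-15: P3@Q0 runs 1, rem=1, I/O yield, promote→Q0. Q0=[P3] Q1=[P1,P2,P4,P5] Q2=[]
t=15-16: P3@Q0 runs 1, rem=0, completes. Q0=[] Q1=[P1,P2,P4,P5] Q2=[]
t=16-19: P1@Q1 runs 3, rem=7, I/O yield, promote→Q0. Q0=[P1] Q1=[P2,P4,P5] Q2=[]
t=19-21: P1@Q0 runs 2, rem=5, quantum used, demote→Q1. Q0=[] Q1=[P2,P4,P5,P1] Q2=[]
t=21-26: P2@Q1 runs 5, rem=0, completes. Q0=[] Q1=[P4,P5,P1] Q2=[]
t=26-28: P4@Q1 runs 2, rem=0, completes. Q0=[] Q1=[P5,P1] Q2=[]
t=28-33: P5@Q1 runs 5, rem=4, quantum used, demote→Q2. Q0=[] Q1=[P1] Q2=[P5]
t=33-36: P1@Q1 runs 3, rem=2, I/O yield, promote→Q0. Q0=[P1] Q1=[] Q2=[P5]
t=36-38: P1@Q0 runs 2, rem=0, completes. Q0=[] Q1=[] Q2=[P5]
t=38-42: P5@Q2 runs 4, rem=0, completes. Q0=[] Q1=[] Q2=[]

Answer: P1(0-2) P2(2-4) P3(4-5) P4(5-7) P5(7-9) P3(9-10) P3(10-11) P3(11-12) P3(12-13) P3(13-14) P3(14-15) P3(15-16) P1(16-19) P1(19-21) P2(21-26) P4(26-28) P5(28-33) P1(33-36) P1(36-38) P5(38-42)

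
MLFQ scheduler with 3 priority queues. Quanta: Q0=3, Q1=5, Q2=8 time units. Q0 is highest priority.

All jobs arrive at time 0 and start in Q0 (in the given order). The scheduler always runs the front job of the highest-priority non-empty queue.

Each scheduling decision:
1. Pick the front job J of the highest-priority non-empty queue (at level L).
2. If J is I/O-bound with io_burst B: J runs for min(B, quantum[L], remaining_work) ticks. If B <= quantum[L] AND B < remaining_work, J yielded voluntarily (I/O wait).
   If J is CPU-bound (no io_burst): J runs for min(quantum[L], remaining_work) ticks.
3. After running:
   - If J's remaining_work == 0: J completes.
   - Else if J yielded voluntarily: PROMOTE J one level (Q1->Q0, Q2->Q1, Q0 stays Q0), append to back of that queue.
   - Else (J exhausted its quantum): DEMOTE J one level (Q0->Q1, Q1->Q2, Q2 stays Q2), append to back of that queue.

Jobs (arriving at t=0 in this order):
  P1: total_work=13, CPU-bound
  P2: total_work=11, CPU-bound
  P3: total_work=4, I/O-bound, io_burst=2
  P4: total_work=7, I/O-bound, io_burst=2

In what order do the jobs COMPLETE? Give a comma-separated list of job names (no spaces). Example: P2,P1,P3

Answer: P3,P4,P1,P2

Derivation:
t=0-3: P1@Q0 runs 3, rem=10, quantum used, demote→Q1. Q0=[P2,P3,P4] Q1=[P1] Q2=[]
t=3-6: P2@Q0 runs 3, rem=8, quantum used, demote→Q1. Q0=[P3,P4] Q1=[P1,P2] Q2=[]
t=6-8: P3@Q0 runs 2, rem=2, I/O yield, promote→Q0. Q0=[P4,P3] Q1=[P1,P2] Q2=[]
t=8-10: P4@Q0 runs 2, rem=5, I/O yield, promote→Q0. Q0=[P3,P4] Q1=[P1,P2] Q2=[]
t=10-12: P3@Q0 runs 2, rem=0, completes. Q0=[P4] Q1=[P1,P2] Q2=[]
t=12-14: P4@Q0 runs 2, rem=3, I/O yield, promote→Q0. Q0=[P4] Q1=[P1,P2] Q2=[]
t=14-16: P4@Q0 runs 2, rem=1, I/O yield, promote→Q0. Q0=[P4] Q1=[P1,P2] Q2=[]
t=16-17: P4@Q0 runs 1, rem=0, completes. Q0=[] Q1=[P1,P2] Q2=[]
t=17-22: P1@Q1 runs 5, rem=5, quantum used, demote→Q2. Q0=[] Q1=[P2] Q2=[P1]
t=22-27: P2@Q1 runs 5, rem=3, quantum used, demote→Q2. Q0=[] Q1=[] Q2=[P1,P2]
t=27-32: P1@Q2 runs 5, rem=0, completes. Q0=[] Q1=[] Q2=[P2]
t=32-35: P2@Q2 runs 3, rem=0, completes. Q0=[] Q1=[] Q2=[]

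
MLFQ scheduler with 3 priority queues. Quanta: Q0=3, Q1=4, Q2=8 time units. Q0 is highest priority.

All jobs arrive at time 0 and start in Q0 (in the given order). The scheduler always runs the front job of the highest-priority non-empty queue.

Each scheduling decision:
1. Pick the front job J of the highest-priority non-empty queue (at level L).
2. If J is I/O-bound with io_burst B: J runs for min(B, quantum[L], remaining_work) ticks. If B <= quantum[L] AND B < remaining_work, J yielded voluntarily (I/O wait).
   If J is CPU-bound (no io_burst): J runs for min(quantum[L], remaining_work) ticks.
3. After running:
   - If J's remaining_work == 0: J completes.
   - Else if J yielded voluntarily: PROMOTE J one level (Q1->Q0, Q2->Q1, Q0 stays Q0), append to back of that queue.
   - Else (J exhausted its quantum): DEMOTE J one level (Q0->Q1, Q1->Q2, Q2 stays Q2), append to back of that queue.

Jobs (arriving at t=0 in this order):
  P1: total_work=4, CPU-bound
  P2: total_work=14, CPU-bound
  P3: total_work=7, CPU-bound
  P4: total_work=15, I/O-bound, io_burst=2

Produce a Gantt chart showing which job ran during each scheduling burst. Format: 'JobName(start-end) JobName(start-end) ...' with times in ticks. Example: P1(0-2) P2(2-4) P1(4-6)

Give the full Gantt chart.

Answer: P1(0-3) P2(3-6) P3(6-9) P4(9-11) P4(11-13) P4(13-15) P4(15-17) P4(17-19) P4(19-21) P4(21-23) P4(23-24) P1(24-25) P2(25-29) P3(29-33) P2(33-40)

Derivation:
t=0-3: P1@Q0 runs 3, rem=1, quantum used, demote→Q1. Q0=[P2,P3,P4] Q1=[P1] Q2=[]
t=3-6: P2@Q0 runs 3, rem=11, quantum used, demote→Q1. Q0=[P3,P4] Q1=[P1,P2] Q2=[]
t=6-9: P3@Q0 runs 3, rem=4, quantum used, demote→Q1. Q0=[P4] Q1=[P1,P2,P3] Q2=[]
t=9-11: P4@Q0 runs 2, rem=13, I/O yield, promote→Q0. Q0=[P4] Q1=[P1,P2,P3] Q2=[]
t=11-13: P4@Q0 runs 2, rem=11, I/O yield, promote→Q0. Q0=[P4] Q1=[P1,P2,P3] Q2=[]
t=13-15: P4@Q0 runs 2, rem=9, I/O yield, promote→Q0. Q0=[P4] Q1=[P1,P2,P3] Q2=[]
t=15-17: P4@Q0 runs 2, rem=7, I/O yield, promote→Q0. Q0=[P4] Q1=[P1,P2,P3] Q2=[]
t=17-19: P4@Q0 runs 2, rem=5, I/O yield, promote→Q0. Q0=[P4] Q1=[P1,P2,P3] Q2=[]
t=19-21: P4@Q0 runs 2, rem=3, I/O yield, promote→Q0. Q0=[P4] Q1=[P1,P2,P3] Q2=[]
t=21-23: P4@Q0 runs 2, rem=1, I/O yield, promote→Q0. Q0=[P4] Q1=[P1,P2,P3] Q2=[]
t=23-24: P4@Q0 runs 1, rem=0, completes. Q0=[] Q1=[P1,P2,P3] Q2=[]
t=24-25: P1@Q1 runs 1, rem=0, completes. Q0=[] Q1=[P2,P3] Q2=[]
t=25-29: P2@Q1 runs 4, rem=7, quantum used, demote→Q2. Q0=[] Q1=[P3] Q2=[P2]
t=29-33: P3@Q1 runs 4, rem=0, completes. Q0=[] Q1=[] Q2=[P2]
t=33-40: P2@Q2 runs 7, rem=0, completes. Q0=[] Q1=[] Q2=[]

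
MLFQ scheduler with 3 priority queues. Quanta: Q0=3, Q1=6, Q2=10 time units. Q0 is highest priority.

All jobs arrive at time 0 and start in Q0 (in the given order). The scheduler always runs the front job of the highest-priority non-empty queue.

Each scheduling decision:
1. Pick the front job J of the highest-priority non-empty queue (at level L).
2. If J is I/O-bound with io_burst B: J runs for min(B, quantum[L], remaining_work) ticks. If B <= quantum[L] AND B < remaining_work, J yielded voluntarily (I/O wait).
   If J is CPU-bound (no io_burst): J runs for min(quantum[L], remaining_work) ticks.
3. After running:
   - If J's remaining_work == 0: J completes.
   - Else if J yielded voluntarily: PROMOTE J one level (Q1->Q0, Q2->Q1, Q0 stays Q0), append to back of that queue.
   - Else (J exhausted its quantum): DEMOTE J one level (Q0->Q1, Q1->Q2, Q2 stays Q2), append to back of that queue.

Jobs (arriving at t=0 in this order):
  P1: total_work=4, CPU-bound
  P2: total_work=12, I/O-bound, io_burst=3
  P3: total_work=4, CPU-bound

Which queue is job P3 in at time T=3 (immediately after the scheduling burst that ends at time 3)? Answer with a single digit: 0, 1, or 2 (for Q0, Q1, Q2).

Answer: 0

Derivation:
t=0-3: P1@Q0 runs 3, rem=1, quantum used, demote→Q1. Q0=[P2,P3] Q1=[P1] Q2=[]
t=3-6: P2@Q0 runs 3, rem=9, I/O yield, promote→Q0. Q0=[P3,P2] Q1=[P1] Q2=[]
t=6-9: P3@Q0 runs 3, rem=1, quantum used, demote→Q1. Q0=[P2] Q1=[P1,P3] Q2=[]
t=9-12: P2@Q0 runs 3, rem=6, I/O yield, promote→Q0. Q0=[P2] Q1=[P1,P3] Q2=[]
t=12-15: P2@Q0 runs 3, rem=3, I/O yield, promote→Q0. Q0=[P2] Q1=[P1,P3] Q2=[]
t=15-18: P2@Q0 runs 3, rem=0, completes. Q0=[] Q1=[P1,P3] Q2=[]
t=18-19: P1@Q1 runs 1, rem=0, completes. Q0=[] Q1=[P3] Q2=[]
t=19-20: P3@Q1 runs 1, rem=0, completes. Q0=[] Q1=[] Q2=[]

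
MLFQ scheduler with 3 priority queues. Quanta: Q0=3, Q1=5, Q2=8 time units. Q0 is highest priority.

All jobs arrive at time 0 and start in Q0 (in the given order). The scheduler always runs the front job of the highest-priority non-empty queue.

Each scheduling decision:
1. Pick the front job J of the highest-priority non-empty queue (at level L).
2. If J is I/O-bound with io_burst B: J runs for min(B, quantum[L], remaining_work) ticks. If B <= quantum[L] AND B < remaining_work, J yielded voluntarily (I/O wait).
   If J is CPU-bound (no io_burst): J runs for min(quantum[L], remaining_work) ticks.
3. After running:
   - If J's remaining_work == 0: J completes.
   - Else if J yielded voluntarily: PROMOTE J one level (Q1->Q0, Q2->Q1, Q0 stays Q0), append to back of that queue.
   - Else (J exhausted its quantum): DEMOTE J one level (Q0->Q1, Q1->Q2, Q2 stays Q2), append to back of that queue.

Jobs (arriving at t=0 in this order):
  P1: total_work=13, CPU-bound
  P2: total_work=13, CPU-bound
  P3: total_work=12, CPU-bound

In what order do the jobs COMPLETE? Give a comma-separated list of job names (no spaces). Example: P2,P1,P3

t=0-3: P1@Q0 runs 3, rem=10, quantum used, demote→Q1. Q0=[P2,P3] Q1=[P1] Q2=[]
t=3-6: P2@Q0 runs 3, rem=10, quantum used, demote→Q1. Q0=[P3] Q1=[P1,P2] Q2=[]
t=6-9: P3@Q0 runs 3, rem=9, quantum used, demote→Q1. Q0=[] Q1=[P1,P2,P3] Q2=[]
t=9-14: P1@Q1 runs 5, rem=5, quantum used, demote→Q2. Q0=[] Q1=[P2,P3] Q2=[P1]
t=14-19: P2@Q1 runs 5, rem=5, quantum used, demote→Q2. Q0=[] Q1=[P3] Q2=[P1,P2]
t=19-24: P3@Q1 runs 5, rem=4, quantum used, demote→Q2. Q0=[] Q1=[] Q2=[P1,P2,P3]
t=24-29: P1@Q2 runs 5, rem=0, completes. Q0=[] Q1=[] Q2=[P2,P3]
t=29-34: P2@Q2 runs 5, rem=0, completes. Q0=[] Q1=[] Q2=[P3]
t=34-38: P3@Q2 runs 4, rem=0, completes. Q0=[] Q1=[] Q2=[]

Answer: P1,P2,P3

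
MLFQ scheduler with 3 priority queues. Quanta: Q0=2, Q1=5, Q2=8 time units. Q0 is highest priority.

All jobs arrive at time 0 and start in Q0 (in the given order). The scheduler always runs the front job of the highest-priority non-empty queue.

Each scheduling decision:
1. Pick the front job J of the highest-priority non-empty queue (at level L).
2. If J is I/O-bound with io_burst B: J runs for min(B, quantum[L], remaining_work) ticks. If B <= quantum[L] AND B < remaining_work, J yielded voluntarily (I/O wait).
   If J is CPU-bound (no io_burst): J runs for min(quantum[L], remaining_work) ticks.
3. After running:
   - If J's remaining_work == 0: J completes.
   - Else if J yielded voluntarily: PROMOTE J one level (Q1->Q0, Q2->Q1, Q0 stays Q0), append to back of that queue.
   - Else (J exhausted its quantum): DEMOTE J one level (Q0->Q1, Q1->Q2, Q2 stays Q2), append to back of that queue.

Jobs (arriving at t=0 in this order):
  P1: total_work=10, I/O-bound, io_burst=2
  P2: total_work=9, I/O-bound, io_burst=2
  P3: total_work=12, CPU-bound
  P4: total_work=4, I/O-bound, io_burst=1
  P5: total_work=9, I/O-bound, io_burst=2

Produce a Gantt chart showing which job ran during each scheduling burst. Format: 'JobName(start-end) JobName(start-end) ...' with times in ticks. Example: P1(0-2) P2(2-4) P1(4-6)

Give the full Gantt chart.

Answer: P1(0-2) P2(2-4) P3(4-6) P4(6-7) P5(7-9) P1(9-11) P2(11-13) P4(13-14) P5(14-16) P1(16-18) P2(18-20) P4(20-21) P5(21-23) P1(23-25) P2(25-27) P4(27-28) P5(28-30) P1(30-32) P2(32-33) P5(33-34) P3(34-39) P3(39-44)

Derivation:
t=0-2: P1@Q0 runs 2, rem=8, I/O yield, promote→Q0. Q0=[P2,P3,P4,P5,P1] Q1=[] Q2=[]
t=2-4: P2@Q0 runs 2, rem=7, I/O yield, promote→Q0. Q0=[P3,P4,P5,P1,P2] Q1=[] Q2=[]
t=4-6: P3@Q0 runs 2, rem=10, quantum used, demote→Q1. Q0=[P4,P5,P1,P2] Q1=[P3] Q2=[]
t=6-7: P4@Q0 runs 1, rem=3, I/O yield, promote→Q0. Q0=[P5,P1,P2,P4] Q1=[P3] Q2=[]
t=7-9: P5@Q0 runs 2, rem=7, I/O yield, promote→Q0. Q0=[P1,P2,P4,P5] Q1=[P3] Q2=[]
t=9-11: P1@Q0 runs 2, rem=6, I/O yield, promote→Q0. Q0=[P2,P4,P5,P1] Q1=[P3] Q2=[]
t=11-13: P2@Q0 runs 2, rem=5, I/O yield, promote→Q0. Q0=[P4,P5,P1,P2] Q1=[P3] Q2=[]
t=13-14: P4@Q0 runs 1, rem=2, I/O yield, promote→Q0. Q0=[P5,P1,P2,P4] Q1=[P3] Q2=[]
t=14-16: P5@Q0 runs 2, rem=5, I/O yield, promote→Q0. Q0=[P1,P2,P4,P5] Q1=[P3] Q2=[]
t=16-18: P1@Q0 runs 2, rem=4, I/O yield, promote→Q0. Q0=[P2,P4,P5,P1] Q1=[P3] Q2=[]
t=18-20: P2@Q0 runs 2, rem=3, I/O yield, promote→Q0. Q0=[P4,P5,P1,P2] Q1=[P3] Q2=[]
t=20-21: P4@Q0 runs 1, rem=1, I/O yield, promote→Q0. Q0=[P5,P1,P2,P4] Q1=[P3] Q2=[]
t=21-23: P5@Q0 runs 2, rem=3, I/O yield, promote→Q0. Q0=[P1,P2,P4,P5] Q1=[P3] Q2=[]
t=23-25: P1@Q0 runs 2, rem=2, I/O yield, promote→Q0. Q0=[P2,P4,P5,P1] Q1=[P3] Q2=[]
t=25-27: P2@Q0 runs 2, rem=1, I/O yield, promote→Q0. Q0=[P4,P5,P1,P2] Q1=[P3] Q2=[]
t=27-28: P4@Q0 runs 1, rem=0, completes. Q0=[P5,P1,P2] Q1=[P3] Q2=[]
t=28-30: P5@Q0 runs 2, rem=1, I/O yield, promote→Q0. Q0=[P1,P2,P5] Q1=[P3] Q2=[]
t=30-32: P1@Q0 runs 2, rem=0, completes. Q0=[P2,P5] Q1=[P3] Q2=[]
t=32-33: P2@Q0 runs 1, rem=0, completes. Q0=[P5] Q1=[P3] Q2=[]
t=33-34: P5@Q0 runs 1, rem=0, completes. Q0=[] Q1=[P3] Q2=[]
t=34-39: P3@Q1 runs 5, rem=5, quantum used, demote→Q2. Q0=[] Q1=[] Q2=[P3]
t=39-44: P3@Q2 runs 5, rem=0, completes. Q0=[] Q1=[] Q2=[]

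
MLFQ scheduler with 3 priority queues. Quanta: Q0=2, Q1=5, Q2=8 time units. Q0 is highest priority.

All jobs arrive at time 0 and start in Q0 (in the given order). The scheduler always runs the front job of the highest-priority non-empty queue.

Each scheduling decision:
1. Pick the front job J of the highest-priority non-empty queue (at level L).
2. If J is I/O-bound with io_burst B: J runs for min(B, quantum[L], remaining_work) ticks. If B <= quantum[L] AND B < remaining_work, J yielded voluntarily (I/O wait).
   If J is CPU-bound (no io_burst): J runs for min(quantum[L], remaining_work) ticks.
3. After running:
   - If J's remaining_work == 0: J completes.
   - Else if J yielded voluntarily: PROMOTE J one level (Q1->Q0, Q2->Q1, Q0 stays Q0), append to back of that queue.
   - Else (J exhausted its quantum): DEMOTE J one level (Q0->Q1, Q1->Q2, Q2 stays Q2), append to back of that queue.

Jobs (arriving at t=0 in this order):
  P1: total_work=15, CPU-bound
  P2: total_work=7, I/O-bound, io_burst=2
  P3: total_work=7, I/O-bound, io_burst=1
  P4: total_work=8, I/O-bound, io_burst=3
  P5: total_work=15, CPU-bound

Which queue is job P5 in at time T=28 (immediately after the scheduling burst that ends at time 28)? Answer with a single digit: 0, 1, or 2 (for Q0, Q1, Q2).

t=0-2: P1@Q0 runs 2, rem=13, quantum used, demote→Q1. Q0=[P2,P3,P4,P5] Q1=[P1] Q2=[]
t=2-4: P2@Q0 runs 2, rem=5, I/O yield, promote→Q0. Q0=[P3,P4,P5,P2] Q1=[P1] Q2=[]
t=4-5: P3@Q0 runs 1, rem=6, I/O yield, promote→Q0. Q0=[P4,P5,P2,P3] Q1=[P1] Q2=[]
t=5-7: P4@Q0 runs 2, rem=6, quantum used, demote→Q1. Q0=[P5,P2,P3] Q1=[P1,P4] Q2=[]
t=7-9: P5@Q0 runs 2, rem=13, quantum used, demote→Q1. Q0=[P2,P3] Q1=[P1,P4,P5] Q2=[]
t=9-11: P2@Q0 runs 2, rem=3, I/O yield, promote→Q0. Q0=[P3,P2] Q1=[P1,P4,P5] Q2=[]
t=11-12: P3@Q0 runs 1, rem=5, I/O yield, promote→Q0. Q0=[P2,P3] Q1=[P1,P4,P5] Q2=[]
t=12-14: P2@Q0 runs 2, rem=1, I/O yield, promote→Q0. Q0=[P3,P2] Q1=[P1,P4,P5] Q2=[]
t=14-15: P3@Q0 runs 1, rem=4, I/O yield, promote→Q0. Q0=[P2,P3] Q1=[P1,P4,P5] Q2=[]
t=15-16: P2@Q0 runs 1, rem=0, completes. Q0=[P3] Q1=[P1,P4,P5] Q2=[]
t=16-17: P3@Q0 runs 1, rem=3, I/O yield, promote→Q0. Q0=[P3] Q1=[P1,P4,P5] Q2=[]
t=17-18: P3@Q0 runs 1, rem=2, I/O yield, promote→Q0. Q0=[P3] Q1=[P1,P4,P5] Q2=[]
t=18-19: P3@Q0 runs 1, rem=1, I/O yield, promote→Q0. Q0=[P3] Q1=[P1,P4,P5] Q2=[]
t=19-20: P3@Q0 runs 1, rem=0, completes. Q0=[] Q1=[P1,P4,P5] Q2=[]
t=20-25: P1@Q1 runs 5, rem=8, quantum used, demote→Q2. Q0=[] Q1=[P4,P5] Q2=[P1]
t=25-28: P4@Q1 runs 3, rem=3, I/O yield, promote→Q0. Q0=[P4] Q1=[P5] Q2=[P1]
t=28-30: P4@Q0 runs 2, rem=1, quantum used, demote→Q1. Q0=[] Q1=[P5,P4] Q2=[P1]
t=30-35: P5@Q1 runs 5, rem=8, quantum used, demote→Q2. Q0=[] Q1=[P4] Q2=[P1,P5]
t=35-36: P4@Q1 runs 1, rem=0, completes. Q0=[] Q1=[] Q2=[P1,P5]
t=36-44: P1@Q2 runs 8, rem=0, completes. Q0=[] Q1=[] Q2=[P5]
t=44-52: P5@Q2 runs 8, rem=0, completes. Q0=[] Q1=[] Q2=[]

Answer: 1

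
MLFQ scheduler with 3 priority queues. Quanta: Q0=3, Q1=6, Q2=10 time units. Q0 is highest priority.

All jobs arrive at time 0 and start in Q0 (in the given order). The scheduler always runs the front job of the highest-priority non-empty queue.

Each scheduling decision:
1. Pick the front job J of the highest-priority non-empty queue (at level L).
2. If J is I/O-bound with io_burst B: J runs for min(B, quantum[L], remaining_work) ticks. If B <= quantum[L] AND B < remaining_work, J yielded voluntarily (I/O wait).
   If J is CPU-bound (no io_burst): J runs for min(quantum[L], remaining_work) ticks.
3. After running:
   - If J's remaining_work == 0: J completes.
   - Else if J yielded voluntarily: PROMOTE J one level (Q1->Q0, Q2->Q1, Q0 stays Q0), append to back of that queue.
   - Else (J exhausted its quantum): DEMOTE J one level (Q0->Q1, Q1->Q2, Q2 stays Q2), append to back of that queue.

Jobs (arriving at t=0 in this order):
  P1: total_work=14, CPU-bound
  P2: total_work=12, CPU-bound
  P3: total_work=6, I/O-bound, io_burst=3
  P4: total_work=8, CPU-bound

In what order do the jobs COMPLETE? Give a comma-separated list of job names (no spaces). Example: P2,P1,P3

t=0-3: P1@Q0 runs 3, rem=11, quantum used, demote→Q1. Q0=[P2,P3,P4] Q1=[P1] Q2=[]
t=3-6: P2@Q0 runs 3, rem=9, quantum used, demote→Q1. Q0=[P3,P4] Q1=[P1,P2] Q2=[]
t=6-9: P3@Q0 runs 3, rem=3, I/O yield, promote→Q0. Q0=[P4,P3] Q1=[P1,P2] Q2=[]
t=9-12: P4@Q0 runs 3, rem=5, quantum used, demote→Q1. Q0=[P3] Q1=[P1,P2,P4] Q2=[]
t=12-15: P3@Q0 runs 3, rem=0, completes. Q0=[] Q1=[P1,P2,P4] Q2=[]
t=15-21: P1@Q1 runs 6, rem=5, quantum used, demote→Q2. Q0=[] Q1=[P2,P4] Q2=[P1]
t=21-27: P2@Q1 runs 6, rem=3, quantum used, demote→Q2. Q0=[] Q1=[P4] Q2=[P1,P2]
t=27-32: P4@Q1 runs 5, rem=0, completes. Q0=[] Q1=[] Q2=[P1,P2]
t=32-37: P1@Q2 runs 5, rem=0, completes. Q0=[] Q1=[] Q2=[P2]
t=37-40: P2@Q2 runs 3, rem=0, completes. Q0=[] Q1=[] Q2=[]

Answer: P3,P4,P1,P2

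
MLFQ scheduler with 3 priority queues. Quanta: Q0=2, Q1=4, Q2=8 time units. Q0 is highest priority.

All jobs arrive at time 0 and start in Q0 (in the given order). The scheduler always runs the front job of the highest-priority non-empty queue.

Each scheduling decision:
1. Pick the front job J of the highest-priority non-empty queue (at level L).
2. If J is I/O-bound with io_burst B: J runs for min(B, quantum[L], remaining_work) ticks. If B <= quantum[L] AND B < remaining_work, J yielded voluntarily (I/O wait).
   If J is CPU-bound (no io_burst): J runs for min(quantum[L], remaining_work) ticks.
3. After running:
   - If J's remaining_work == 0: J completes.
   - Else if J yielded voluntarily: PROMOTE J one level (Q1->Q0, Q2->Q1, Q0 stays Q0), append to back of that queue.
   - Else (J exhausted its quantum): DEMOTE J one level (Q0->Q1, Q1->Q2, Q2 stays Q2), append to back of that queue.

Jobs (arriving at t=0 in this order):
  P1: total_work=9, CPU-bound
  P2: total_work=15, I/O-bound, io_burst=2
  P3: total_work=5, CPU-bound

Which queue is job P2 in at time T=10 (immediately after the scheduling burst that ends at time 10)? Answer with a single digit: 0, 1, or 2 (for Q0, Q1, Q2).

t=0-2: P1@Q0 runs 2, rem=7, quantum used, demote→Q1. Q0=[P2,P3] Q1=[P1] Q2=[]
t=2-4: P2@Q0 runs 2, rem=13, I/O yield, promote→Q0. Q0=[P3,P2] Q1=[P1] Q2=[]
t=4-6: P3@Q0 runs 2, rem=3, quantum used, demote→Q1. Q0=[P2] Q1=[P1,P3] Q2=[]
t=6-8: P2@Q0 runs 2, rem=11, I/O yield, promote→Q0. Q0=[P2] Q1=[P1,P3] Q2=[]
t=8-10: P2@Q0 runs 2, rem=9, I/O yield, promote→Q0. Q0=[P2] Q1=[P1,P3] Q2=[]
t=10-12: P2@Q0 runs 2, rem=7, I/O yield, promote→Q0. Q0=[P2] Q1=[P1,P3] Q2=[]
t=12-14: P2@Q0 runs 2, rem=5, I/O yield, promote→Q0. Q0=[P2] Q1=[P1,P3] Q2=[]
t=14-16: P2@Q0 runs 2, rem=3, I/O yield, promote→Q0. Q0=[P2] Q1=[P1,P3] Q2=[]
t=16-18: P2@Q0 runs 2, rem=1, I/O yield, promote→Q0. Q0=[P2] Q1=[P1,P3] Q2=[]
t=18-19: P2@Q0 runs 1, rem=0, completes. Q0=[] Q1=[P1,P3] Q2=[]
t=19-23: P1@Q1 runs 4, rem=3, quantum used, demote→Q2. Q0=[] Q1=[P3] Q2=[P1]
t=23-26: P3@Q1 runs 3, rem=0, completes. Q0=[] Q1=[] Q2=[P1]
t=26-29: P1@Q2 runs 3, rem=0, completes. Q0=[] Q1=[] Q2=[]

Answer: 0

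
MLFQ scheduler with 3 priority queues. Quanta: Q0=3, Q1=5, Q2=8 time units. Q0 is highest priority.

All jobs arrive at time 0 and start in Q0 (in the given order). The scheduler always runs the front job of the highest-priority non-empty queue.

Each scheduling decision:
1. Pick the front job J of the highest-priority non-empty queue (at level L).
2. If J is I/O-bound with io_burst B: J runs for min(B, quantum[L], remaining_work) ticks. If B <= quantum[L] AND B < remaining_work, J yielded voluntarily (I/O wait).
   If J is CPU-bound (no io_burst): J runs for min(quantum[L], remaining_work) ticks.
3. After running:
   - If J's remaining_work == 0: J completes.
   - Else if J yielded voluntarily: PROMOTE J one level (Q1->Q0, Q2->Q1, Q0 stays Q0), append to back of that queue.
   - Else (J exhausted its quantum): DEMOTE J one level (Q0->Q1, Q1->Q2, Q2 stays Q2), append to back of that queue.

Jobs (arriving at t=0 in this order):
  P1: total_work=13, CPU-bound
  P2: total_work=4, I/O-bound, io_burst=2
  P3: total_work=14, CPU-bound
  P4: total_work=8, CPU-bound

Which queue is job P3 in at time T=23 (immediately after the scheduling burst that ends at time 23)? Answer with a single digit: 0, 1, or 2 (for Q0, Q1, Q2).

t=0-3: P1@Q0 runs 3, rem=10, quantum used, demote→Q1. Q0=[P2,P3,P4] Q1=[P1] Q2=[]
t=3-5: P2@Q0 runs 2, rem=2, I/O yield, promote→Q0. Q0=[P3,P4,P2] Q1=[P1] Q2=[]
t=5-8: P3@Q0 runs 3, rem=11, quantum used, demote→Q1. Q0=[P4,P2] Q1=[P1,P3] Q2=[]
t=8-11: P4@Q0 runs 3, rem=5, quantum used, demote→Q1. Q0=[P2] Q1=[P1,P3,P4] Q2=[]
t=11-13: P2@Q0 runs 2, rem=0, completes. Q0=[] Q1=[P1,P3,P4] Q2=[]
t=13-18: P1@Q1 runs 5, rem=5, quantum used, demote→Q2. Q0=[] Q1=[P3,P4] Q2=[P1]
t=18-23: P3@Q1 runs 5, rem=6, quantum used, demote→Q2. Q0=[] Q1=[P4] Q2=[P1,P3]
t=23-28: P4@Q1 runs 5, rem=0, completes. Q0=[] Q1=[] Q2=[P1,P3]
t=28-33: P1@Q2 runs 5, rem=0, completes. Q0=[] Q1=[] Q2=[P3]
t=33-39: P3@Q2 runs 6, rem=0, completes. Q0=[] Q1=[] Q2=[]

Answer: 2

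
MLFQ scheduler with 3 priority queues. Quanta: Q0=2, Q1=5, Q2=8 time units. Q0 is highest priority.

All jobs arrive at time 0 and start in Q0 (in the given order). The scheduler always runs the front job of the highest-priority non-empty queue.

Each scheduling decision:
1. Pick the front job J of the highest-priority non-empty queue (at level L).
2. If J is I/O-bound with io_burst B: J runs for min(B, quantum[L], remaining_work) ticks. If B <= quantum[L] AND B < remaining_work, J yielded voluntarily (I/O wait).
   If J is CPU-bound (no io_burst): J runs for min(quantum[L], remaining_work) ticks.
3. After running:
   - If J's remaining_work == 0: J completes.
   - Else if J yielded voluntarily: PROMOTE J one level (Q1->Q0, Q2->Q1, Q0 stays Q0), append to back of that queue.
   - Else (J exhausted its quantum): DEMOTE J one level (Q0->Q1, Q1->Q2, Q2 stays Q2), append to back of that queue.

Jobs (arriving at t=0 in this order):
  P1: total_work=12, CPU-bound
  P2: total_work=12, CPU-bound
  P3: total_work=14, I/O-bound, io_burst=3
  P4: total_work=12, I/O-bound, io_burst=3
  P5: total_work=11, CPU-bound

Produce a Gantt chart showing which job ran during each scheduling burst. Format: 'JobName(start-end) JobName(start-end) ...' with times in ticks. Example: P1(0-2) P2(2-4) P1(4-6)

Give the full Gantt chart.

t=0-2: P1@Q0 runs 2, rem=10, quantum used, demote→Q1. Q0=[P2,P3,P4,P5] Q1=[P1] Q2=[]
t=2-4: P2@Q0 runs 2, rem=10, quantum used, demote→Q1. Q0=[P3,P4,P5] Q1=[P1,P2] Q2=[]
t=4-6: P3@Q0 runs 2, rem=12, quantum used, demote→Q1. Q0=[P4,P5] Q1=[P1,P2,P3] Q2=[]
t=6-8: P4@Q0 runs 2, rem=10, quantum used, demote→Q1. Q0=[P5] Q1=[P1,P2,P3,P4] Q2=[]
t=8-10: P5@Q0 runs 2, rem=9, quantum used, demote→Q1. Q0=[] Q1=[P1,P2,P3,P4,P5] Q2=[]
t=10-15: P1@Q1 runs 5, rem=5, quantum used, demote→Q2. Q0=[] Q1=[P2,P3,P4,P5] Q2=[P1]
t=15-20: P2@Q1 runs 5, rem=5, quantum used, demote→Q2. Q0=[] Q1=[P3,P4,P5] Q2=[P1,P2]
t=20-23: P3@Q1 runs 3, rem=9, I/O yield, promote→Q0. Q0=[P3] Q1=[P4,P5] Q2=[P1,P2]
t=23-25: P3@Q0 runs 2, rem=7, quantum used, demote→Q1. Q0=[] Q1=[P4,P5,P3] Q2=[P1,P2]
t=25-28: P4@Q1 runs 3, rem=7, I/O yield, promote→Q0. Q0=[P4] Q1=[P5,P3] Q2=[P1,P2]
t=28-30: P4@Q0 runs 2, rem=5, quantum used, demote→Q1. Q0=[] Q1=[P5,P3,P4] Q2=[P1,P2]
t=30-35: P5@Q1 runs 5, rem=4, quantum used, demote→Q2. Q0=[] Q1=[P3,P4] Q2=[P1,P2,P5]
t=35-38: P3@Q1 runs 3, rem=4, I/O yield, promote→Q0. Q0=[P3] Q1=[P4] Q2=[P1,P2,P5]
t=38-40: P3@Q0 runs 2, rem=2, quantum used, demote→Q1. Q0=[] Q1=[P4,P3] Q2=[P1,P2,P5]
t=40-43: P4@Q1 runs 3, rem=2, I/O yield, promote→Q0. Q0=[P4] Q1=[P3] Q2=[P1,P2,P5]
t=43-45: P4@Q0 runs 2, rem=0, completes. Q0=[] Q1=[P3] Q2=[P1,P2,P5]
t=45-47: P3@Q1 runs 2, rem=0, completes. Q0=[] Q1=[] Q2=[P1,P2,P5]
t=47-52: P1@Q2 runs 5, rem=0, completes. Q0=[] Q1=[] Q2=[P2,P5]
t=52-57: P2@Q2 runs 5, rem=0, completes. Q0=[] Q1=[] Q2=[P5]
t=57-61: P5@Q2 runs 4, rem=0, completes. Q0=[] Q1=[] Q2=[]

Answer: P1(0-2) P2(2-4) P3(4-6) P4(6-8) P5(8-10) P1(10-15) P2(15-20) P3(20-23) P3(23-25) P4(25-28) P4(28-30) P5(30-35) P3(35-38) P3(38-40) P4(40-43) P4(43-45) P3(45-47) P1(47-52) P2(52-57) P5(57-61)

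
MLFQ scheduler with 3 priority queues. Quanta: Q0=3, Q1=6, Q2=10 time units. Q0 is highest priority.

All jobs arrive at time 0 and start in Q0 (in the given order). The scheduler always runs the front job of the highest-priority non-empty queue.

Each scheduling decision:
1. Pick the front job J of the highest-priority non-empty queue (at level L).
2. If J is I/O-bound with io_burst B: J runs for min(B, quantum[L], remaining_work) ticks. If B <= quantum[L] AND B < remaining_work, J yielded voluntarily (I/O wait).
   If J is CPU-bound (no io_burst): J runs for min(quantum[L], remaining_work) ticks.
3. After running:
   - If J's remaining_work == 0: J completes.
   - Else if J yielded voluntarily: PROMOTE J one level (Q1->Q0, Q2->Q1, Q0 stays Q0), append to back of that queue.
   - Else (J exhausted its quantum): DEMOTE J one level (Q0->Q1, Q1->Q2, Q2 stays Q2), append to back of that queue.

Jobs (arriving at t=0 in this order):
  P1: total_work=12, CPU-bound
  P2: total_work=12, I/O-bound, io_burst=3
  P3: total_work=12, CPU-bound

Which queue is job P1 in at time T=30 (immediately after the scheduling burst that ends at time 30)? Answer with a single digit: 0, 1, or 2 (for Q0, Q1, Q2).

t=0-3: P1@Q0 runs 3, rem=9, quantum used, demote→Q1. Q0=[P2,P3] Q1=[P1] Q2=[]
t=3-6: P2@Q0 runs 3, rem=9, I/O yield, promote→Q0. Q0=[P3,P2] Q1=[P1] Q2=[]
t=6-9: P3@Q0 runs 3, rem=9, quantum used, demote→Q1. Q0=[P2] Q1=[P1,P3] Q2=[]
t=9-12: P2@Q0 runs 3, rem=6, I/O yield, promote→Q0. Q0=[P2] Q1=[P1,P3] Q2=[]
t=12-15: P2@Q0 runs 3, rem=3, I/O yield, promote→Q0. Q0=[P2] Q1=[P1,P3] Q2=[]
t=15-18: P2@Q0 runs 3, rem=0, completes. Q0=[] Q1=[P1,P3] Q2=[]
t=18-24: P1@Q1 runs 6, rem=3, quantum used, demote→Q2. Q0=[] Q1=[P3] Q2=[P1]
t=24-30: P3@Q1 runs 6, rem=3, quantum used, demote→Q2. Q0=[] Q1=[] Q2=[P1,P3]
t=30-33: P1@Q2 runs 3, rem=0, completes. Q0=[] Q1=[] Q2=[P3]
t=33-36: P3@Q2 runs 3, rem=0, completes. Q0=[] Q1=[] Q2=[]

Answer: 2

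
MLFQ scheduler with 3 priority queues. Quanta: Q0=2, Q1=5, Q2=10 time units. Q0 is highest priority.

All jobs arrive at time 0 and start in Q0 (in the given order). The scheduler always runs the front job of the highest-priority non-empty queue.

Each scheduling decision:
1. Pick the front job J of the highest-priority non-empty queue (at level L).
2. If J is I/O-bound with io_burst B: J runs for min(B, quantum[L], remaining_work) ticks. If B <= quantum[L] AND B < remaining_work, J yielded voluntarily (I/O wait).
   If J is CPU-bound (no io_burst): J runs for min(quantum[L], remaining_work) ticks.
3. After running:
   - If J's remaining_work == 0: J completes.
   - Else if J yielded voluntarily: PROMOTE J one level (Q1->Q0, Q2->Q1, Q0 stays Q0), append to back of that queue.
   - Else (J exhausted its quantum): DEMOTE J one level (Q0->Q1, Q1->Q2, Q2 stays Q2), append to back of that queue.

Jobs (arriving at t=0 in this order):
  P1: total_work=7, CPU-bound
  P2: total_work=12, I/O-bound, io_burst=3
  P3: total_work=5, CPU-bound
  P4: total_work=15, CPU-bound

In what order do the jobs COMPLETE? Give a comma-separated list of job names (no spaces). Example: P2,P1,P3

t=0-2: P1@Q0 runs 2, rem=5, quantum used, demote→Q1. Q0=[P2,P3,P4] Q1=[P1] Q2=[]
t=2-4: P2@Q0 runs 2, rem=10, quantum used, demote→Q1. Q0=[P3,P4] Q1=[P1,P2] Q2=[]
t=4-6: P3@Q0 runs 2, rem=3, quantum used, demote→Q1. Q0=[P4] Q1=[P1,P2,P3] Q2=[]
t=6-8: P4@Q0 runs 2, rem=13, quantum used, demote→Q1. Q0=[] Q1=[P1,P2,P3,P4] Q2=[]
t=8-13: P1@Q1 runs 5, rem=0, completes. Q0=[] Q1=[P2,P3,P4] Q2=[]
t=13-16: P2@Q1 runs 3, rem=7, I/O yield, promote→Q0. Q0=[P2] Q1=[P3,P4] Q2=[]
t=16-18: P2@Q0 runs 2, rem=5, quantum used, demote→Q1. Q0=[] Q1=[P3,P4,P2] Q2=[]
t=18-21: P3@Q1 runs 3, rem=0, completes. Q0=[] Q1=[P4,P2] Q2=[]
t=21-26: P4@Q1 runs 5, rem=8, quantum used, demote→Q2. Q0=[] Q1=[P2] Q2=[P4]
t=26-29: P2@Q1 runs 3, rem=2, I/O yield, promote→Q0. Q0=[P2] Q1=[] Q2=[P4]
t=29-31: P2@Q0 runs 2, rem=0, completes. Q0=[] Q1=[] Q2=[P4]
t=31-39: P4@Q2 runs 8, rem=0, completes. Q0=[] Q1=[] Q2=[]

Answer: P1,P3,P2,P4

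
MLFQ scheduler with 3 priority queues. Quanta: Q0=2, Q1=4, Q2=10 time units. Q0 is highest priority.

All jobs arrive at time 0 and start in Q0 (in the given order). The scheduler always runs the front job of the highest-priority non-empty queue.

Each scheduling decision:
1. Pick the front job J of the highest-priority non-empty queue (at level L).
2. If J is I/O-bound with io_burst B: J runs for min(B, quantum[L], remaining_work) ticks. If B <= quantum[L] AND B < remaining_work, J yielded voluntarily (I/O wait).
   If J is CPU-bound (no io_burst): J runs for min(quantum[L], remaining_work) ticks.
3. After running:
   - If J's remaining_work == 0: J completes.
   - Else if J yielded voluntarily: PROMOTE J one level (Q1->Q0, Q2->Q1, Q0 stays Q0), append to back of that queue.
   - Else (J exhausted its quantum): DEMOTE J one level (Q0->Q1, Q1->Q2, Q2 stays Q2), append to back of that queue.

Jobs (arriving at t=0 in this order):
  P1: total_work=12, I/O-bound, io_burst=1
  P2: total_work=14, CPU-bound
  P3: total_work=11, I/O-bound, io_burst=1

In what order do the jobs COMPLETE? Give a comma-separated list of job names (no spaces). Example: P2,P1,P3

Answer: P3,P1,P2

Derivation:
t=0-1: P1@Q0 runs 1, rem=11, I/O yield, promote→Q0. Q0=[P2,P3,P1] Q1=[] Q2=[]
t=1-3: P2@Q0 runs 2, rem=12, quantum used, demote→Q1. Q0=[P3,P1] Q1=[P2] Q2=[]
t=3-4: P3@Q0 runs 1, rem=10, I/O yield, promote→Q0. Q0=[P1,P3] Q1=[P2] Q2=[]
t=4-5: P1@Q0 runs 1, rem=10, I/O yield, promote→Q0. Q0=[P3,P1] Q1=[P2] Q2=[]
t=5-6: P3@Q0 runs 1, rem=9, I/O yield, promote→Q0. Q0=[P1,P3] Q1=[P2] Q2=[]
t=6-7: P1@Q0 runs 1, rem=9, I/O yield, promote→Q0. Q0=[P3,P1] Q1=[P2] Q2=[]
t=7-8: P3@Q0 runs 1, rem=8, I/O yield, promote→Q0. Q0=[P1,P3] Q1=[P2] Q2=[]
t=8-9: P1@Q0 runs 1, rem=8, I/O yield, promote→Q0. Q0=[P3,P1] Q1=[P2] Q2=[]
t=9-10: P3@Q0 runs 1, rem=7, I/O yield, promote→Q0. Q0=[P1,P3] Q1=[P2] Q2=[]
t=10-11: P1@Q0 runs 1, rem=7, I/O yield, promote→Q0. Q0=[P3,P1] Q1=[P2] Q2=[]
t=11-12: P3@Q0 runs 1, rem=6, I/O yield, promote→Q0. Q0=[P1,P3] Q1=[P2] Q2=[]
t=12-13: P1@Q0 runs 1, rem=6, I/O yield, promote→Q0. Q0=[P3,P1] Q1=[P2] Q2=[]
t=13-14: P3@Q0 runs 1, rem=5, I/O yield, promote→Q0. Q0=[P1,P3] Q1=[P2] Q2=[]
t=14-15: P1@Q0 runs 1, rem=5, I/O yield, promote→Q0. Q0=[P3,P1] Q1=[P2] Q2=[]
t=15-16: P3@Q0 runs 1, rem=4, I/O yield, promote→Q0. Q0=[P1,P3] Q1=[P2] Q2=[]
t=16-17: P1@Q0 runs 1, rem=4, I/O yield, promote→Q0. Q0=[P3,P1] Q1=[P2] Q2=[]
t=17-18: P3@Q0 runs 1, rem=3, I/O yield, promote→Q0. Q0=[P1,P3] Q1=[P2] Q2=[]
t=18-19: P1@Q0 runs 1, rem=3, I/O yield, promote→Q0. Q0=[P3,P1] Q1=[P2] Q2=[]
t=19-20: P3@Q0 runs 1, rem=2, I/O yield, promote→Q0. Q0=[P1,P3] Q1=[P2] Q2=[]
t=20-21: P1@Q0 runs 1, rem=2, I/O yield, promote→Q0. Q0=[P3,P1] Q1=[P2] Q2=[]
t=21-22: P3@Q0 runs 1, rem=1, I/O yield, promote→Q0. Q0=[P1,P3] Q1=[P2] Q2=[]
t=22-23: P1@Q0 runs 1, rem=1, I/O yield, promote→Q0. Q0=[P3,P1] Q1=[P2] Q2=[]
t=23-24: P3@Q0 runs 1, rem=0, completes. Q0=[P1] Q1=[P2] Q2=[]
t=24-25: P1@Q0 runs 1, rem=0, completes. Q0=[] Q1=[P2] Q2=[]
t=25-29: P2@Q1 runs 4, rem=8, quantum used, demote→Q2. Q0=[] Q1=[] Q2=[P2]
t=29-37: P2@Q2 runs 8, rem=0, completes. Q0=[] Q1=[] Q2=[]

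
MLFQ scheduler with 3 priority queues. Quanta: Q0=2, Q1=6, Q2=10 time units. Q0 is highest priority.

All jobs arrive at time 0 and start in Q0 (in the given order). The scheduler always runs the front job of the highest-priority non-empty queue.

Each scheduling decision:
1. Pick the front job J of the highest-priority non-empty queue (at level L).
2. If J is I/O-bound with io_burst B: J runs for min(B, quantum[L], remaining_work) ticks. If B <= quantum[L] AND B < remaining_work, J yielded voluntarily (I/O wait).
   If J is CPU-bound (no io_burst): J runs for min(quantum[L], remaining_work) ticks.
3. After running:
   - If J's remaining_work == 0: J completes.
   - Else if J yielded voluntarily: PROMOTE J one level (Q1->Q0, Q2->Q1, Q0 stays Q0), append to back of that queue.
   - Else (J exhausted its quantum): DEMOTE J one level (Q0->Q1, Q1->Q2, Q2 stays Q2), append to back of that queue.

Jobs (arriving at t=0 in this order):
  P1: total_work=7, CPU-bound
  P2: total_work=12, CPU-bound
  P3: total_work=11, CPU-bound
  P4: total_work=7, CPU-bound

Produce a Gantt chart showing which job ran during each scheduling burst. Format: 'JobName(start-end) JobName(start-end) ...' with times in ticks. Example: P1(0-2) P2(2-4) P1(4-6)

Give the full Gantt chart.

t=0-2: P1@Q0 runs 2, rem=5, quantum used, demote→Q1. Q0=[P2,P3,P4] Q1=[P1] Q2=[]
t=2-4: P2@Q0 runs 2, rem=10, quantum used, demote→Q1. Q0=[P3,P4] Q1=[P1,P2] Q2=[]
t=4-6: P3@Q0 runs 2, rem=9, quantum used, demote→Q1. Q0=[P4] Q1=[P1,P2,P3] Q2=[]
t=6-8: P4@Q0 runs 2, rem=5, quantum used, demote→Q1. Q0=[] Q1=[P1,P2,P3,P4] Q2=[]
t=8-13: P1@Q1 runs 5, rem=0, completes. Q0=[] Q1=[P2,P3,P4] Q2=[]
t=13-19: P2@Q1 runs 6, rem=4, quantum used, demote→Q2. Q0=[] Q1=[P3,P4] Q2=[P2]
t=19-25: P3@Q1 runs 6, rem=3, quantum used, demote→Q2. Q0=[] Q1=[P4] Q2=[P2,P3]
t=25-30: P4@Q1 runs 5, rem=0, completes. Q0=[] Q1=[] Q2=[P2,P3]
t=30-34: P2@Q2 runs 4, rem=0, completes. Q0=[] Q1=[] Q2=[P3]
t=34-37: P3@Q2 runs 3, rem=0, completes. Q0=[] Q1=[] Q2=[]

Answer: P1(0-2) P2(2-4) P3(4-6) P4(6-8) P1(8-13) P2(13-19) P3(19-25) P4(25-30) P2(30-34) P3(34-37)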